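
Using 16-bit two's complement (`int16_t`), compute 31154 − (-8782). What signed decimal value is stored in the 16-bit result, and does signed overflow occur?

-25600; overflow

31154 → 0111100110110010
-8782 → 1101110110110010
Subtract via negate-and-add: invert 1101110110110010 + 1 = 0010001001001110 (i.e. 8782).
  0111100110110010
+ 0010001001001110
= 1001110000000000
Result 1001110000000000: MSB = 1 → 39936 − 65536 = -25600.
Both addends (after negating the subtrahend) are non-negative but the stored result is negative: signed overflow. The true value 31154 − (-8782) = 39936 lies outside [-32768, 32767].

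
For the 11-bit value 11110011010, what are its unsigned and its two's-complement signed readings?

Unsigned: 11110011010 = 1946.
Signed: MSB=1 → 1946 − 2048 = -102.

unsigned = 1946, signed = -102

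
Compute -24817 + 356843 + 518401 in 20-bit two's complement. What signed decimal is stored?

-198149

-24817 + 356843 = 332026 (01010001000011111010)
332026 + 518401 = 850427 → wraps to -198149 (11001111100111111011)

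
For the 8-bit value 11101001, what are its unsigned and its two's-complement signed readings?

Unsigned: 11101001 = 233.
Signed: MSB=1 → 233 − 256 = -23.

unsigned = 233, signed = -23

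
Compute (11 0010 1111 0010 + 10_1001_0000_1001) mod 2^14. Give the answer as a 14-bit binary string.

  11001011110010
+ 10100100001001
= 01101111111011  (discard carry-out 1)

01101111111011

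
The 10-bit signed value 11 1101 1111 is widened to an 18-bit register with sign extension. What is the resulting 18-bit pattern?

MSB of 1111011111 is 1; replicate it into the new high bits.
11111111|1111011111 → 111111111111011111 (still -33).

111111111111011111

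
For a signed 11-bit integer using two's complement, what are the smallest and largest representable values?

min = -1024, max = 1023

Minimum: −2^10 = -1024.
Maximum: 2^10 − 1 = 1023.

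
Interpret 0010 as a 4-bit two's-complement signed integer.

MSB is 0, so the value is non-negative: 0010 = 2.

2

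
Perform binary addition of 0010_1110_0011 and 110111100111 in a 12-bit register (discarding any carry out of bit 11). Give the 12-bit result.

000011001010

  001011100011
+ 110111100111
= 000011001010  (discard carry-out 1)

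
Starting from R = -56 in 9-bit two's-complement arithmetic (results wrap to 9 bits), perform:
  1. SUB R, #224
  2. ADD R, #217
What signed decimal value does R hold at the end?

-63

Start: R = -56 = 111001000.
R = -56 − 224 = -280; wraps to 232 = 011101000
R = 232 + 217 = 449; wraps to -63 = 111000001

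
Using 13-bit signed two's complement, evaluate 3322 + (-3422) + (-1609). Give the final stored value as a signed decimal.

-1709

3322 + (-3422) = -100 (1111110011100)
-100 + (-1609) = -1709 (1100101010011)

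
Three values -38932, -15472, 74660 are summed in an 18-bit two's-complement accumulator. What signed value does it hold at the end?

-38932 + (-15472) = -54404 (110010101101111100)
-54404 + 74660 = 20256 (000100111100100000)

20256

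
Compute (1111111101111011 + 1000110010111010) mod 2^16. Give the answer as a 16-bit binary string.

1000110000110101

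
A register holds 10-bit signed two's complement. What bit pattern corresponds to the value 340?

0101010100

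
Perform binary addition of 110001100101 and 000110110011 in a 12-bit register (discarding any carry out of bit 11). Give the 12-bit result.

111000011000

  110001100101
+ 000110110011
= 111000011000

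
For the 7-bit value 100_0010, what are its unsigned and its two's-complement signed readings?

unsigned = 66, signed = -62

Unsigned: 1000010 = 66.
Signed: MSB=1 → 66 − 128 = -62.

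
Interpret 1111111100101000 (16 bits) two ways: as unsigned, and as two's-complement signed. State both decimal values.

unsigned = 65320, signed = -216

Unsigned: 1111111100101000 = 65320.
Signed: MSB=1 → 65320 − 65536 = -216.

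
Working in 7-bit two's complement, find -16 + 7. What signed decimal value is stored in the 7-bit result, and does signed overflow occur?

-16 → 1110000
7 → 0000111
  1110000
+ 0000111
= 1110111
Result 1110111: MSB = 1 → 119 − 128 = -9.
Addends have opposite signs, so signed overflow cannot occur.

-9; no overflow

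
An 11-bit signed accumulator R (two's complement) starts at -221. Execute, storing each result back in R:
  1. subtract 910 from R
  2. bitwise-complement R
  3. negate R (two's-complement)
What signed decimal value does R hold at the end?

918

Start: R = -221 = 11100100011.
R = -221 − 910 = -1131; wraps to 917 = 01110010101
R = NOT 01110010101 = 10001101010 = -918
R = −(-918) = 918 = 01110010110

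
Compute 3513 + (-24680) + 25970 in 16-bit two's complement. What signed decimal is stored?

4803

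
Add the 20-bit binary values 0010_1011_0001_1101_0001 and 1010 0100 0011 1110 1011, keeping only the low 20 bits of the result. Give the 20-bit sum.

11001111010110111100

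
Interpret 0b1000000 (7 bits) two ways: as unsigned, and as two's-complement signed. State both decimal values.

Unsigned: 1000000 = 64.
Signed: MSB=1 → 64 − 128 = -64.

unsigned = 64, signed = -64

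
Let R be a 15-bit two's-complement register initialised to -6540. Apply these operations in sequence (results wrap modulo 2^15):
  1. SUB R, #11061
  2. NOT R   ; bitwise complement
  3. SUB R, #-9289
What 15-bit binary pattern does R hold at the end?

110100100001001

Start: R = -6540 = 110011001110100.
R = -6540 − 11061 = -17601; wraps to 15167 = 011101100111111
R = NOT 011101100111111 = 100010011000000 = -15168
R = -15168 − (-9289) = -5879 = 110100100001001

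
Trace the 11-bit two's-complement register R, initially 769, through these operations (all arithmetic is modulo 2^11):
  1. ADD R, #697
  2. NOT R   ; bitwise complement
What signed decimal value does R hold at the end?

581

Start: R = 769 = 01100000001.
R = 769 + 697 = 1466; wraps to -582 = 10110111010
R = NOT 10110111010 = 01001000101 = 581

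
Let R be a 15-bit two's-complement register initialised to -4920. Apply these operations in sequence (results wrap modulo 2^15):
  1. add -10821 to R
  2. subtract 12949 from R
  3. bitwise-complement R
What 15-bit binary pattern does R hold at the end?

Start: R = -4920 = 110110011001000.
R = -4920 + (-10821) = -15741 = 100001010000011
R = -15741 − 12949 = -28690; wraps to 4078 = 000111111101110
R = NOT 000111111101110 = 111000000010001 = -4079

111000000010001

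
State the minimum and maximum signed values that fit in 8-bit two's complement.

min = -128, max = 127

Minimum: −2^7 = -128.
Maximum: 2^7 − 1 = 127.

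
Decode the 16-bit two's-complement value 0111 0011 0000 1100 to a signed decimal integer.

MSB is 0, so the value is non-negative: 0111001100001100 = 29452.

29452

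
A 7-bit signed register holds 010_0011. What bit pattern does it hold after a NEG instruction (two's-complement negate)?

1011101

Invert: 1011100. Add 1: 1011101.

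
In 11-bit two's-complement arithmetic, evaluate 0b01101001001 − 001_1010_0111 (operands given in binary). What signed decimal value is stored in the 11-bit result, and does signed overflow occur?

0b01101001001 → 01101001001 = 841 (signed)
001_1010_0111 → 00110100111 = 423 (signed)
Subtract via negate-and-add: invert 00110100111 + 1 = 11001011001 (i.e. -423).
  01101001001
+ 11001011001
= 00110100010  (discard carry-out 1)
Result 00110100010: MSB = 0 → value 418.
Addends (after negating the subtrahend) have opposite signs, so signed overflow cannot occur.

418; no overflow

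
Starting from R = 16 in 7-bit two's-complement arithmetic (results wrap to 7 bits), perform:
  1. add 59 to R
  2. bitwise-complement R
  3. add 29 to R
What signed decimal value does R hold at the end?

-47

Start: R = 16 = 0010000.
R = 16 + 59 = 75; wraps to -53 = 1001011
R = NOT 1001011 = 0110100 = 52
R = 52 + 29 = 81; wraps to -47 = 1010001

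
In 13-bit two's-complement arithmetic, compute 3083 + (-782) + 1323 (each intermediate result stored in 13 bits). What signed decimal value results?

3083 + (-782) = 2301 (0100011111101)
2301 + 1323 = 3624 (0111000101000)

3624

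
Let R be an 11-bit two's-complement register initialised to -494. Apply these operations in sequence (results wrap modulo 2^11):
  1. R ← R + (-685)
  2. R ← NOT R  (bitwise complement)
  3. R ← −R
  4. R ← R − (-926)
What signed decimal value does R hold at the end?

-252

Start: R = -494 = 11000010010.
R = -494 + (-685) = -1179; wraps to 869 = 01101100101
R = NOT 01101100101 = 10010011010 = -870
R = −(-870) = 870 = 01101100110
R = 870 − (-926) = 1796; wraps to -252 = 11100000100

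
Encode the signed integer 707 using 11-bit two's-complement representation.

707 is non-negative, so write it directly in 11 bits: 01011000011.

01011000011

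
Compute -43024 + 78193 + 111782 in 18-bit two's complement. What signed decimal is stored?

-43024 + 78193 = 35169 (001000100101100001)
35169 + 111782 = 146951 → wraps to -115193 (100011111000000111)

-115193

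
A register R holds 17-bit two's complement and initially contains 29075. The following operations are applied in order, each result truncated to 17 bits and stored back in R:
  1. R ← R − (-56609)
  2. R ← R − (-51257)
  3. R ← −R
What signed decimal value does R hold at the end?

Start: R = 29075 = 00111000110010011.
R = 29075 − (-56609) = 85684; wraps to -45388 = 10100111010110100
R = -45388 − (-51257) = 5869 = 00001011011101101
R = −(5869) = -5869 = 11110100100010011

-5869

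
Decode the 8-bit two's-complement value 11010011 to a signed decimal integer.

-45

MSB is 1, so the value is negative.
Unsigned reading: 211. Subtract 2^8 = 256: 211 − 256 = -45.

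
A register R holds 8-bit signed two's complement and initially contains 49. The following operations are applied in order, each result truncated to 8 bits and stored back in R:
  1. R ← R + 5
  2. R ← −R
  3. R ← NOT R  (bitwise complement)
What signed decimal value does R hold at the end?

53

Start: R = 49 = 00110001.
R = 49 + 5 = 54 = 00110110
R = −(54) = -54 = 11001010
R = NOT 11001010 = 00110101 = 53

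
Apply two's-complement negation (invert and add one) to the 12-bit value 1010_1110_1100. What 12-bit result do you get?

010100010100

Invert: 010100010011. Add 1: 010100010100.
Check: 101011101100 = -1300, 010100010100 = 1300.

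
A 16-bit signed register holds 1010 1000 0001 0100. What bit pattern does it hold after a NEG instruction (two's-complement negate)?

0101011111101100

Invert: 0101011111101011. Add 1: 0101011111101100.
Check: 1010100000010100 = -22508, 0101011111101100 = 22508.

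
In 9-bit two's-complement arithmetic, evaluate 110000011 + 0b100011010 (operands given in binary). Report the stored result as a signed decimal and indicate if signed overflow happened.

157; overflow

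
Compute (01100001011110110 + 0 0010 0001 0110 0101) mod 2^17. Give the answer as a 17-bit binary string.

01110010001011011

  01100001011110110
+ 00010000101100101
= 01110010001011011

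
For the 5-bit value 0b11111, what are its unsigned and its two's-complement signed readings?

Unsigned: 11111 = 31.
Signed: MSB=1 → 31 − 32 = -1.

unsigned = 31, signed = -1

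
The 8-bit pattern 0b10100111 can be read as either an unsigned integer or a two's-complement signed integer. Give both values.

unsigned = 167, signed = -89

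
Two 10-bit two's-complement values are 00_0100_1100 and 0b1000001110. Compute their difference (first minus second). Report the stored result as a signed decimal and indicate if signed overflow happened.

00_0100_1100 → 0001001100 = 76 (signed)
0b1000001110 → 1000001110 = -498 (signed)
Subtract via negate-and-add: invert 1000001110 + 1 = 0111110010 (i.e. 498).
  0001001100
+ 0111110010
= 1000111110
Result 1000111110: MSB = 1 → 574 − 1024 = -450.
Both addends (after negating the subtrahend) are non-negative but the stored result is negative: signed overflow. The true value 76 − (-498) = 574 lies outside [-512, 511].

-450; overflow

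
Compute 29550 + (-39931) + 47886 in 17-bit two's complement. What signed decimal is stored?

29550 + (-39931) = -10381 (11101011101110011)
-10381 + 47886 = 37505 (01001001010000001)

37505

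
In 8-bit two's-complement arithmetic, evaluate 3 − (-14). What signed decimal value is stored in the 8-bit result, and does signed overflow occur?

17; no overflow

3 → 00000011
-14 → 11110010
Subtract via negate-and-add: invert 11110010 + 1 = 00001110 (i.e. 14).
  00000011
+ 00001110
= 00010001
Result 00010001: MSB = 0 → value 17.
Both addends (after negating the subtrahend) are non-negative and so is the stored result: no signed overflow.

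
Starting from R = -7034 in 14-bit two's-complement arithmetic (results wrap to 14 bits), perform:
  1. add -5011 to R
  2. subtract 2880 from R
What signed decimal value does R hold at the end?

Start: R = -7034 = 10010010000110.
R = -7034 + (-5011) = -12045; wraps to 4339 = 01000011110011
R = 4339 − 2880 = 1459 = 00010110110011

1459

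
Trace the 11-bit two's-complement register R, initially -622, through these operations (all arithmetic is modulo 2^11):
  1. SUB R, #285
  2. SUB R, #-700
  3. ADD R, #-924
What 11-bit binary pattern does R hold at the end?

01110010101

Start: R = -622 = 10110010010.
R = -622 − 285 = -907 = 10001110101
R = -907 − (-700) = -207 = 11100110001
R = -207 + (-924) = -1131; wraps to 917 = 01110010101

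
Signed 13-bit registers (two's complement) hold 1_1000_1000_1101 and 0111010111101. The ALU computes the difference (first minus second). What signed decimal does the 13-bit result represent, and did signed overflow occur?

2512; overflow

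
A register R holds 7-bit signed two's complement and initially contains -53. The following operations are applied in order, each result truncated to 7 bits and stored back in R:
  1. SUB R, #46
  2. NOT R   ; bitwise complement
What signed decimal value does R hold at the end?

-30

Start: R = -53 = 1001011.
R = -53 − 46 = -99; wraps to 29 = 0011101
R = NOT 0011101 = 1100010 = -30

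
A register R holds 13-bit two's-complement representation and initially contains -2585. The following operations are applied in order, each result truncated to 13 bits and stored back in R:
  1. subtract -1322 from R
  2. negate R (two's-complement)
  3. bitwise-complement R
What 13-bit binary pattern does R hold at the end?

Start: R = -2585 = 1010111100111.
R = -2585 − (-1322) = -1263 = 1101100010001
R = −(-1263) = 1263 = 0010011101111
R = NOT 0010011101111 = 1101100010000 = -1264

1101100010000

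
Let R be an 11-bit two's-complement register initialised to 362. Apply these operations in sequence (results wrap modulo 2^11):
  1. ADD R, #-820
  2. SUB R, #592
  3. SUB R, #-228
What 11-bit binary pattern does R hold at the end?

10011001010

Start: R = 362 = 00101101010.
R = 362 + (-820) = -458 = 11000110110
R = -458 − 592 = -1050; wraps to 998 = 01111100110
R = 998 − (-228) = 1226; wraps to -822 = 10011001010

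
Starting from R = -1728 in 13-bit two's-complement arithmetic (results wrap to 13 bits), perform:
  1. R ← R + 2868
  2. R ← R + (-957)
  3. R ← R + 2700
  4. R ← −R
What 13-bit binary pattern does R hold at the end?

1010010111101

Start: R = -1728 = 1100101000000.
R = -1728 + 2868 = 1140 = 0010001110100
R = 1140 + (-957) = 183 = 0000010110111
R = 183 + 2700 = 2883 = 0101101000011
R = −(2883) = -2883 = 1010010111101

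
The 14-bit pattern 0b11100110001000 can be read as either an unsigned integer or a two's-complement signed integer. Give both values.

Unsigned: 11100110001000 = 14728.
Signed: MSB=1 → 14728 − 16384 = -1656.

unsigned = 14728, signed = -1656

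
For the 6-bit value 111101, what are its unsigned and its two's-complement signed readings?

unsigned = 61, signed = -3

Unsigned: 111101 = 61.
Signed: MSB=1 → 61 − 64 = -3.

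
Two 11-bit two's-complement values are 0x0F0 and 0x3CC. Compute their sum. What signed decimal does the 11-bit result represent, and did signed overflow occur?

-836; overflow

0x0F0 = 00011110000 = 240 (signed)
0x3CC = 01111001100 = 972 (signed)
  00011110000
+ 01111001100
= 10010111100
Result 10010111100: MSB = 1 → 1212 − 2048 = -836.
Both addends are non-negative but the stored result is negative: signed overflow. The true value 240 + 972 = 1212 lies outside [-1024, 1023].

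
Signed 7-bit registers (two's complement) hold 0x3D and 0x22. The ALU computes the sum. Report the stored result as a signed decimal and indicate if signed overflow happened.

0x3D = 0111101 = 61 (signed)
0x22 = 0100010 = 34 (signed)
  0111101
+ 0100010
= 1011111
Result 1011111: MSB = 1 → 95 − 128 = -33.
Both addends are non-negative but the stored result is negative: signed overflow. The true value 61 + 34 = 95 lies outside [-64, 63].

-33; overflow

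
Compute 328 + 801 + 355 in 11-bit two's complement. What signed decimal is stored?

328 + 801 = 1129 → wraps to -919 (10001101001)
-919 + 355 = -564 (10111001100)

-564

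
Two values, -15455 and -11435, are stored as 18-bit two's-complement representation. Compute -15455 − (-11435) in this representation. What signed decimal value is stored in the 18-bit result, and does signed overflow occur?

-4020; no overflow

-15455 → 111100001110100001
-11435 → 111101001101010101
Subtract via negate-and-add: invert 111101001101010101 + 1 = 000010110010101011 (i.e. 11435).
  111100001110100001
+ 000010110010101011
= 111111000001001100
Result 111111000001001100: MSB = 1 → 258124 − 262144 = -4020.
Addends (after negating the subtrahend) have opposite signs, so signed overflow cannot occur.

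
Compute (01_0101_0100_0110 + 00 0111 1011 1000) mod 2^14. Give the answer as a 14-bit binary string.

01110011111110

  01010101000110
+ 00011110111000
= 01110011111110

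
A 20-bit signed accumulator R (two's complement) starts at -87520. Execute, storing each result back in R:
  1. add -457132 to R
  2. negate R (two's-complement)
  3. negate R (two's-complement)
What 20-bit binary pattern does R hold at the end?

01111011000001110100

Start: R = -87520 = 11101010101000100000.
R = -87520 + (-457132) = -544652; wraps to 503924 = 01111011000001110100
R = −(503924) = -503924 = 10000100111110001100
R = −(-503924) = 503924 = 01111011000001110100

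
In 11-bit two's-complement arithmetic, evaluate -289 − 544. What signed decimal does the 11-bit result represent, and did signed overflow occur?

-833; no overflow

-289 → 11011011111
544 → 01000100000
Subtract via negate-and-add: invert 01000100000 + 1 = 10111100000 (i.e. -544).
  11011011111
+ 10111100000
= 10010111111  (discard carry-out 1)
Result 10010111111: MSB = 1 → 1215 − 2048 = -833.
Both addends (after negating the subtrahend) are negative and so is the stored result: no signed overflow.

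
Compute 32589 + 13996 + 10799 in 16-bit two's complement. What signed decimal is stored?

32589 + 13996 = 46585 → wraps to -18951 (1011010111111001)
-18951 + 10799 = -8152 (1110000000101000)

-8152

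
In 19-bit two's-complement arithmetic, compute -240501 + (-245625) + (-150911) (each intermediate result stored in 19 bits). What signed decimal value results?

-112749

-240501 + (-245625) = -486126 → wraps to 38162 (0001001010100010010)
38162 + (-150911) = -112749 (1100100011110010011)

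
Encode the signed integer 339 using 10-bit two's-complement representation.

0101010011

339 is non-negative, so write it directly in 10 bits: 0101010011.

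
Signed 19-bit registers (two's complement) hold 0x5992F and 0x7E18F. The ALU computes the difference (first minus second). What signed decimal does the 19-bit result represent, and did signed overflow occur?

-149600; no overflow

0x5992F = 1011001100100101111 = -157393 (signed)
0x7E18F = 1111110000110001111 = -7793 (signed)
Subtract via negate-and-add: invert 1111110000110001111 + 1 = 0000001111001110001 (i.e. 7793).
  1011001100100101111
+ 0000001111001110001
= 1011011011110100000
Result 1011011011110100000: MSB = 1 → 374688 − 524288 = -149600.
Addends (after negating the subtrahend) have opposite signs, so signed overflow cannot occur.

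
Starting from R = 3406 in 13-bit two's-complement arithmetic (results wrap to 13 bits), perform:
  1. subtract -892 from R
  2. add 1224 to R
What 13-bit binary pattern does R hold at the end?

1010110010010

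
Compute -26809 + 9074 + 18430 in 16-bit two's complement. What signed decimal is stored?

695

-26809 + 9074 = -17735 (1011101010111001)
-17735 + 18430 = 695 (0000001010110111)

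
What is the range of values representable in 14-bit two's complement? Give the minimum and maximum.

min = -8192, max = 8191

Minimum: −2^13 = -8192.
Maximum: 2^13 − 1 = 8191.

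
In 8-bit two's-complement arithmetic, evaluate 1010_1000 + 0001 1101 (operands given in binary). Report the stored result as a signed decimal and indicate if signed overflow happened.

-59; no overflow

1010_1000 → 10101000 = -88 (signed)
0001 1101 → 00011101 = 29 (signed)
  10101000
+ 00011101
= 11000101
Result 11000101: MSB = 1 → 197 − 256 = -59.
Addends have opposite signs, so signed overflow cannot occur.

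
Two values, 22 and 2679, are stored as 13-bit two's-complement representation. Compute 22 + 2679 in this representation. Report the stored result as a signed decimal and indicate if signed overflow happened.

22 → 0000000010110
2679 → 0101001110111
  0000000010110
+ 0101001110111
= 0101010001101
Result 0101010001101: MSB = 0 → value 2701.
Both addends are non-negative and so is the stored result: no signed overflow.

2701; no overflow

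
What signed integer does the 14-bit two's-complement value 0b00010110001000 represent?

1416

MSB is 0, so the value is non-negative: 00010110001000 = 1416.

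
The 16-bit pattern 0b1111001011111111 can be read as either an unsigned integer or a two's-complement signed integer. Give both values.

unsigned = 62207, signed = -3329

Unsigned: 1111001011111111 = 62207.
Signed: MSB=1 → 62207 − 65536 = -3329.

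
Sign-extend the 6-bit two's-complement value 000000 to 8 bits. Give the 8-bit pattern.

MSB of 000000 is 0; replicate it into the new high bits.
00|000000 → 00000000 (still 0).

00000000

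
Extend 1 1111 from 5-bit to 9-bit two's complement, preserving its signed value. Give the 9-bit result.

111111111

MSB of 11111 is 1; replicate it into the new high bits.
1111|11111 → 111111111 (still -1).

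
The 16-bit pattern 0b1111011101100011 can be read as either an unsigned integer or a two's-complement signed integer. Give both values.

unsigned = 63331, signed = -2205

Unsigned: 1111011101100011 = 63331.
Signed: MSB=1 → 63331 − 65536 = -2205.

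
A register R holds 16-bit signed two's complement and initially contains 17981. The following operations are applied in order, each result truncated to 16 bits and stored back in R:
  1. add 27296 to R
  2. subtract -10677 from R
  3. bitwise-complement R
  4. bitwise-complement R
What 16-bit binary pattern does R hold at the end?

1101101010010010

Start: R = 17981 = 0100011000111101.
R = 17981 + 27296 = 45277; wraps to -20259 = 1011000011011101
R = -20259 − (-10677) = -9582 = 1101101010010010
R = NOT 1101101010010010 = 0010010101101101 = 9581
R = NOT 0010010101101101 = 1101101010010010 = -9582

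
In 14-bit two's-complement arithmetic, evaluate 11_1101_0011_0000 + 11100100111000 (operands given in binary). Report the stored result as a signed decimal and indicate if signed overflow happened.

11_1101_0011_0000 → 11110100110000 = -720 (signed)
11100100111000 = -1736 (signed)
  11110100110000
+ 11100100111000
= 11011001101000  (discard carry-out 1)
Result 11011001101000: MSB = 1 → 13928 − 16384 = -2456.
Both addends are negative and so is the stored result: no signed overflow.

-2456; no overflow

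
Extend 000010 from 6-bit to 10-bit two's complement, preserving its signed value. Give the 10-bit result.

0000000010

MSB of 000010 is 0; replicate it into the new high bits.
0000|000010 → 0000000010 (still 2).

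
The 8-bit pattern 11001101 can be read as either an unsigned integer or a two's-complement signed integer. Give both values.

Unsigned: 11001101 = 205.
Signed: MSB=1 → 205 − 256 = -51.

unsigned = 205, signed = -51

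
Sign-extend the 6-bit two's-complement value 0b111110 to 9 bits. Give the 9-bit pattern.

111111110

MSB of 111110 is 1; replicate it into the new high bits.
111|111110 → 111111110 (still -2).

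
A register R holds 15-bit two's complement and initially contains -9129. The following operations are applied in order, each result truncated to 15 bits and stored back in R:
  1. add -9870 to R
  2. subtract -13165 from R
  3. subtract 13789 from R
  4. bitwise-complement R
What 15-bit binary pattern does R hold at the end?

100110010100110

Start: R = -9129 = 101110001010111.
R = -9129 + (-9870) = -18999; wraps to 13769 = 011010111001001
R = 13769 − (-13165) = 26934; wraps to -5834 = 110100100110110
R = -5834 − 13789 = -19623; wraps to 13145 = 011001101011001
R = NOT 011001101011001 = 100110010100110 = -13146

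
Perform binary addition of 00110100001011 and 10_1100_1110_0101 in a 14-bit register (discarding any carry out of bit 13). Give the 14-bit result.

  00110100001011
+ 10110011100101
= 11100111110000

11100111110000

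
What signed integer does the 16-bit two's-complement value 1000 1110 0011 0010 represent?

-29134

MSB is 1, so the value is negative.
Unsigned reading: 36402. Subtract 2^16 = 65536: 36402 − 65536 = -29134.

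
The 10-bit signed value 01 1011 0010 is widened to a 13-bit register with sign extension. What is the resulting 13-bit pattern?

0000110110010

MSB of 0110110010 is 0; replicate it into the new high bits.
000|0110110010 → 0000110110010 (still 434).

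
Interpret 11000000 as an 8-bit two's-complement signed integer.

MSB is 1, so the value is negative.
Unsigned reading: 192. Subtract 2^8 = 256: 192 − 256 = -64.

-64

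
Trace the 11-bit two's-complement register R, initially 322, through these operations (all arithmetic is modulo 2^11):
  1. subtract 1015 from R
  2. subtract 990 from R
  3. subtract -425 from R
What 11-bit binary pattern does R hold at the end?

01100010110

Start: R = 322 = 00101000010.
R = 322 − 1015 = -693 = 10101001011
R = -693 − 990 = -1683; wraps to 365 = 00101101101
R = 365 − (-425) = 790 = 01100010110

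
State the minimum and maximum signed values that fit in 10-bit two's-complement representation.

Minimum: −2^9 = -512.
Maximum: 2^9 − 1 = 511.

min = -512, max = 511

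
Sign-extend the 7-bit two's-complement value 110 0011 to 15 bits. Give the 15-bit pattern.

111111111100011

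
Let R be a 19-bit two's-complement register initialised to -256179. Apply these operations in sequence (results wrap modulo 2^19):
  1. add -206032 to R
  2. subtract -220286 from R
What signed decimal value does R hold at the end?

-241925

Start: R = -256179 = 1000001011101001101.
R = -256179 + (-206032) = -462211; wraps to 62077 = 0001111001001111101
R = 62077 − (-220286) = 282363; wraps to -241925 = 1000100111011111011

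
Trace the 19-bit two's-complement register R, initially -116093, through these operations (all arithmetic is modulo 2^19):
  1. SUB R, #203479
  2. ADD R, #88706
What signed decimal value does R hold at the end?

Start: R = -116093 = 1100011101010000011.
R = -116093 − 203479 = -319572; wraps to 204716 = 0110001111110101100
R = 204716 + 88706 = 293422; wraps to -230866 = 1000111101000101110

-230866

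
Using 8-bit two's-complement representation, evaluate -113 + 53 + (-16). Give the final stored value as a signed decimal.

-76

-113 + 53 = -60 (11000100)
-60 + (-16) = -76 (10110100)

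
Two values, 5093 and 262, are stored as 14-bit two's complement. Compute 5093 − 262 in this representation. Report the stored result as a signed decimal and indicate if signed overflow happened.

5093 → 01001111100101
262 → 00000100000110
Subtract via negate-and-add: invert 00000100000110 + 1 = 11111011111010 (i.e. -262).
  01001111100101
+ 11111011111010
= 01001011011111  (discard carry-out 1)
Result 01001011011111: MSB = 0 → value 4831.
Addends (after negating the subtrahend) have opposite signs, so signed overflow cannot occur.

4831; no overflow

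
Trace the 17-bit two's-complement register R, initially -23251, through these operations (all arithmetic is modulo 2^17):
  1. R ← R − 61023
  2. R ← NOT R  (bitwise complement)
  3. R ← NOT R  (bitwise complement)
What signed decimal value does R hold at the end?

46798

Start: R = -23251 = 11010010100101101.
R = -23251 − 61023 = -84274; wraps to 46798 = 01011011011001110
R = NOT 01011011011001110 = 10100100100110001 = -46799
R = NOT 10100100100110001 = 01011011011001110 = 46798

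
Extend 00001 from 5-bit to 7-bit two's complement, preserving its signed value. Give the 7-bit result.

0000001

MSB of 00001 is 0; replicate it into the new high bits.
00|00001 → 0000001 (still 1).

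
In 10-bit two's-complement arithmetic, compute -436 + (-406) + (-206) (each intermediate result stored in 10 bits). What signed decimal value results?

-436 + (-406) = -842 → wraps to 182 (0010110110)
182 + (-206) = -24 (1111101000)

-24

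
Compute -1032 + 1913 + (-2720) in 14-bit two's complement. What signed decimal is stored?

-1032 + 1913 = 881 (00001101110001)
881 + (-2720) = -1839 (11100011010001)

-1839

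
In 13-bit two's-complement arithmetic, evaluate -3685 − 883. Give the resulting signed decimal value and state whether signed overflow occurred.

-3685 → 1000110011011
883 → 0001101110011
Subtract via negate-and-add: invert 0001101110011 + 1 = 1110010001101 (i.e. -883).
  1000110011011
+ 1110010001101
= 0111000101000  (discard carry-out 1)
Result 0111000101000: MSB = 0 → value 3624.
Both addends (after negating the subtrahend) are negative but the stored result is non-negative: signed overflow. The true value -3685 − 883 = -4568 lies outside [-4096, 4095].

3624; overflow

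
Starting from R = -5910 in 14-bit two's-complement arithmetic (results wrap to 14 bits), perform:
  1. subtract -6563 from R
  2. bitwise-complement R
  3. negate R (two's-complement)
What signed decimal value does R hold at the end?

654

Start: R = -5910 = 10100011101010.
R = -5910 − (-6563) = 653 = 00001010001101
R = NOT 00001010001101 = 11110101110010 = -654
R = −(-654) = 654 = 00001010001110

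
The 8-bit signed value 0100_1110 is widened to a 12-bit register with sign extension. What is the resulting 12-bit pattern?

000001001110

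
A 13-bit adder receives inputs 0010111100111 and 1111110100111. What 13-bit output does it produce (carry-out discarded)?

0010110001110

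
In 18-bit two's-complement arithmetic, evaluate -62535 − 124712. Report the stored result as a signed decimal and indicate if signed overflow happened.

-62535 → 110000101110111001
124712 → 011110011100101000
Subtract via negate-and-add: invert 011110011100101000 + 1 = 100001100011011000 (i.e. -124712).
  110000101110111001
+ 100001100011011000
= 010010010010010001  (discard carry-out 1)
Result 010010010010010001: MSB = 0 → value 74897.
Both addends (after negating the subtrahend) are negative but the stored result is non-negative: signed overflow. The true value -62535 − 124712 = -187247 lies outside [-131072, 131071].

74897; overflow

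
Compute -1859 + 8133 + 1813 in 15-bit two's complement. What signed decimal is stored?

8087

-1859 + 8133 = 6274 (001100010000010)
6274 + 1813 = 8087 (001111110010111)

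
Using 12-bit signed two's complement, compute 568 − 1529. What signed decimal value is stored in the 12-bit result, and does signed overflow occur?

-961; no overflow

568 → 001000111000
1529 → 010111111001
Subtract via negate-and-add: invert 010111111001 + 1 = 101000000111 (i.e. -1529).
  001000111000
+ 101000000111
= 110000111111
Result 110000111111: MSB = 1 → 3135 − 4096 = -961.
Addends (after negating the subtrahend) have opposite signs, so signed overflow cannot occur.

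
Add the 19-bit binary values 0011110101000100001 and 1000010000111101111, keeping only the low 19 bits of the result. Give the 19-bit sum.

  0011110101000100001
+ 1000010000111101111
= 1100000110000010000

1100000110000010000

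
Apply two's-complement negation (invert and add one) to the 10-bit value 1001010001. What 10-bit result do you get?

Invert: 0110101110. Add 1: 0110101111.
Check: 1001010001 = -431, 0110101111 = 431.

0110101111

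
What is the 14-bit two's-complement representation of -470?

11111000101010

|-470| = 470 = 00000111010110 in 14 bits.
Invert the bits: 11111000101001. Add 1: 11111000101010.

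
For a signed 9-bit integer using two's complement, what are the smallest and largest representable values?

Minimum: −2^8 = -256.
Maximum: 2^8 − 1 = 255.

min = -256, max = 255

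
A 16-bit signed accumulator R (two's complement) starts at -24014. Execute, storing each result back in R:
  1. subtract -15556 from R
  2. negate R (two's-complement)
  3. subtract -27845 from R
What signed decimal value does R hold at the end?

Start: R = -24014 = 1010001000110010.
R = -24014 − (-15556) = -8458 = 1101111011110110
R = −(-8458) = 8458 = 0010000100001010
R = 8458 − (-27845) = 36303; wraps to -29233 = 1000110111001111

-29233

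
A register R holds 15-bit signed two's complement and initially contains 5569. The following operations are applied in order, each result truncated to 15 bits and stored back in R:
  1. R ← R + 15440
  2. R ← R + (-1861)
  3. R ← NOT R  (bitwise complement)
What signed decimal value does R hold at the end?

13619

Start: R = 5569 = 001010111000001.
R = 5569 + 15440 = 21009; wraps to -11759 = 101001000010001
R = -11759 + (-1861) = -13620 = 100101011001100
R = NOT 100101011001100 = 011010100110011 = 13619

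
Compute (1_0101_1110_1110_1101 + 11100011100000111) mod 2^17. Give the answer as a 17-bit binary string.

  10101111011101101
+ 11100011100000111
= 10010010111110100  (discard carry-out 1)

10010010111110100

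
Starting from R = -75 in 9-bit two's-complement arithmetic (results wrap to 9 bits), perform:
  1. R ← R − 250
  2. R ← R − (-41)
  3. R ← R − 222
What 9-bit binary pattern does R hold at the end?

Start: R = -75 = 110110101.
R = -75 − 250 = -325; wraps to 187 = 010111011
R = 187 − (-41) = 228 = 011100100
R = 228 − 222 = 6 = 000000110

000000110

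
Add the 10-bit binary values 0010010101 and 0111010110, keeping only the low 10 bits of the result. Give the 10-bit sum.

1001101011

  0010010101
+ 0111010110
= 1001101011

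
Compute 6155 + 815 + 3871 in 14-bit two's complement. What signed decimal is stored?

-5543

6155 + 815 = 6970 (01101100111010)
6970 + 3871 = 10841 → wraps to -5543 (10101001011001)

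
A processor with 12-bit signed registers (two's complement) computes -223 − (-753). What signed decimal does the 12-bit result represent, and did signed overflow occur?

-223 → 111100100001
-753 → 110100001111
Subtract via negate-and-add: invert 110100001111 + 1 = 001011110001 (i.e. 753).
  111100100001
+ 001011110001
= 001000010010  (discard carry-out 1)
Result 001000010010: MSB = 0 → value 530.
Addends (after negating the subtrahend) have opposite signs, so signed overflow cannot occur.

530; no overflow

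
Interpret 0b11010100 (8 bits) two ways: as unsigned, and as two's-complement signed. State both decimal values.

unsigned = 212, signed = -44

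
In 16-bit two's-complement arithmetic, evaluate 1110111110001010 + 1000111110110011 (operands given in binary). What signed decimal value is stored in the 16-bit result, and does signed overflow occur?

1110111110001010 = -4214 (signed)
1000111110110011 = -28749 (signed)
  1110111110001010
+ 1000111110110011
= 0111111100111101  (discard carry-out 1)
Result 0111111100111101: MSB = 0 → value 32573.
Both addends are negative but the stored result is non-negative: signed overflow. The true value -4214 + (-28749) = -32963 lies outside [-32768, 32767].

32573; overflow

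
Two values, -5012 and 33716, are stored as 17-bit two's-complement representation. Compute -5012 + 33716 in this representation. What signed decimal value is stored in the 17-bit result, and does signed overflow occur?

-5012 → 11110110001101100
33716 → 01000001110110100
  11110110001101100
+ 01000001110110100
= 00111000000100000  (discard carry-out 1)
Result 00111000000100000: MSB = 0 → value 28704.
Addends have opposite signs, so signed overflow cannot occur.

28704; no overflow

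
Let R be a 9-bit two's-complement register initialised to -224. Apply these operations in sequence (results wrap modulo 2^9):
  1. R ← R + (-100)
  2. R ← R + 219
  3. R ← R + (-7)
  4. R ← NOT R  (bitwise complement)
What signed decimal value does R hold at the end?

Start: R = -224 = 100100000.
R = -224 + (-100) = -324; wraps to 188 = 010111100
R = 188 + 219 = 407; wraps to -105 = 110010111
R = -105 + (-7) = -112 = 110010000
R = NOT 110010000 = 001101111 = 111

111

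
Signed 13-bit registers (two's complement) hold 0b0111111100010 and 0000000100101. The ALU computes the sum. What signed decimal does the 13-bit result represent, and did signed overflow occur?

0b0111111100010 → 0111111100010 = 4066 (signed)
0000000100101 = 37 (signed)
  0111111100010
+ 0000000100101
= 1000000000111
Result 1000000000111: MSB = 1 → 4103 − 8192 = -4089.
Both addends are non-negative but the stored result is negative: signed overflow. The true value 4066 + 37 = 4103 lies outside [-4096, 4095].

-4089; overflow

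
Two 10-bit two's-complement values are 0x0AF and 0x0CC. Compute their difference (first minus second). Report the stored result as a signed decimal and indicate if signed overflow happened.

0x0AF = 0010101111 = 175 (signed)
0x0CC = 0011001100 = 204 (signed)
Subtract via negate-and-add: invert 0011001100 + 1 = 1100110100 (i.e. -204).
  0010101111
+ 1100110100
= 1111100011
Result 1111100011: MSB = 1 → 995 − 1024 = -29.
Addends (after negating the subtrahend) have opposite signs, so signed overflow cannot occur.

-29; no overflow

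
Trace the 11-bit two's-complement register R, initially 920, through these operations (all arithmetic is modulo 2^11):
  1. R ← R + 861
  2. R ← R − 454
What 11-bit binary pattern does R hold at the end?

10100101111

Start: R = 920 = 01110011000.
R = 920 + 861 = 1781; wraps to -267 = 11011110101
R = -267 − 454 = -721 = 10100101111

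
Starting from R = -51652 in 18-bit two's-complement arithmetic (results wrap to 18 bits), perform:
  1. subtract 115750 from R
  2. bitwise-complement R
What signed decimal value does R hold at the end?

-94743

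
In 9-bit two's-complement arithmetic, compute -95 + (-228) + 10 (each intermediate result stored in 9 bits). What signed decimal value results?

-95 + (-228) = -323 → wraps to 189 (010111101)
189 + 10 = 199 (011000111)

199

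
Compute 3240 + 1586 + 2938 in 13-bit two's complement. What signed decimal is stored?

-428

3240 + 1586 = 4826 → wraps to -3366 (1001011011010)
-3366 + 2938 = -428 (1111001010100)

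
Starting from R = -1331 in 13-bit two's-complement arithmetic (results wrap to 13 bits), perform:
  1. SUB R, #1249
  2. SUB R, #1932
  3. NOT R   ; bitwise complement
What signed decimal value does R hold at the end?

-3681

Start: R = -1331 = 1101011001101.
R = -1331 − 1249 = -2580 = 1010111101100
R = -2580 − 1932 = -4512; wraps to 3680 = 0111001100000
R = NOT 0111001100000 = 1000110011111 = -3681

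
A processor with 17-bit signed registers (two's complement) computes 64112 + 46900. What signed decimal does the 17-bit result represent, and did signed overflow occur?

-20060; overflow

64112 → 01111101001110000
46900 → 01011011100110100
  01111101001110000
+ 01011011100110100
= 11011000110100100
Result 11011000110100100: MSB = 1 → 111012 − 131072 = -20060.
Both addends are non-negative but the stored result is negative: signed overflow. The true value 64112 + 46900 = 111012 lies outside [-65536, 65535].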